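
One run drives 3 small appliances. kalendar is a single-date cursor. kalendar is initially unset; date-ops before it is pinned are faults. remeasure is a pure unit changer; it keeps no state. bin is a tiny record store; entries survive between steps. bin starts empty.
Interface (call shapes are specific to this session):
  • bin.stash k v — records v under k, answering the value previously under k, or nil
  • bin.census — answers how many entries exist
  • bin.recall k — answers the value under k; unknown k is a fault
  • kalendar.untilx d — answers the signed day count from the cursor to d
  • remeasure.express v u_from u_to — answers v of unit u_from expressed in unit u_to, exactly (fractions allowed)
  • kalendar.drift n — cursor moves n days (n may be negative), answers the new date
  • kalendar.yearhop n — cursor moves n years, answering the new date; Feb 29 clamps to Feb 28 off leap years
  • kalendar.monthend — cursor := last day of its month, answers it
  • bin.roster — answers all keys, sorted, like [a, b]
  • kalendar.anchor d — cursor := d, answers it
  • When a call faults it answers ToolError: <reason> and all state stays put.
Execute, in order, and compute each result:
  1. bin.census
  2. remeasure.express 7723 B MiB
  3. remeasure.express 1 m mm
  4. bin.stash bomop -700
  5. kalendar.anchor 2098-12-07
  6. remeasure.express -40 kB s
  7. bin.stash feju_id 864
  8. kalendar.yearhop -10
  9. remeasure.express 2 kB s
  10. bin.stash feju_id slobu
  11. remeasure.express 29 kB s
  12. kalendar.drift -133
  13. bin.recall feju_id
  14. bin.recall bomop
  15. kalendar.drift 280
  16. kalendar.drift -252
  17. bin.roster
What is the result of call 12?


Answer: 2088-07-27

Derivation:
→ bin.census()
← 0
→ remeasure.express(v='7723', u_from='B', u_to='MiB')
← 7723/1048576
→ remeasure.express(v='1', u_from='m', u_to='mm')
← 1000
→ bin.stash(k='bomop', v='-700')
← nil
→ kalendar.anchor(d='2098-12-07')
← 2098-12-07
→ remeasure.express(v='-40', u_from='kB', u_to='s')
← ToolError: incompatible units
→ bin.stash(k='feju_id', v='864')
← nil
→ kalendar.yearhop(n='-10')
← 2088-12-07
→ remeasure.express(v='2', u_from='kB', u_to='s')
← ToolError: incompatible units
→ bin.stash(k='feju_id', v='slobu')
← 864
→ remeasure.express(v='29', u_from='kB', u_to='s')
← ToolError: incompatible units
→ kalendar.drift(n='-133')
← 2088-07-27
→ bin.recall(k='feju_id')
← slobu
→ bin.recall(k='bomop')
← -700
→ kalendar.drift(n='280')
← 2089-05-03
→ kalendar.drift(n='-252')
← 2088-08-24
→ bin.roster()
← [bomop, feju_id]


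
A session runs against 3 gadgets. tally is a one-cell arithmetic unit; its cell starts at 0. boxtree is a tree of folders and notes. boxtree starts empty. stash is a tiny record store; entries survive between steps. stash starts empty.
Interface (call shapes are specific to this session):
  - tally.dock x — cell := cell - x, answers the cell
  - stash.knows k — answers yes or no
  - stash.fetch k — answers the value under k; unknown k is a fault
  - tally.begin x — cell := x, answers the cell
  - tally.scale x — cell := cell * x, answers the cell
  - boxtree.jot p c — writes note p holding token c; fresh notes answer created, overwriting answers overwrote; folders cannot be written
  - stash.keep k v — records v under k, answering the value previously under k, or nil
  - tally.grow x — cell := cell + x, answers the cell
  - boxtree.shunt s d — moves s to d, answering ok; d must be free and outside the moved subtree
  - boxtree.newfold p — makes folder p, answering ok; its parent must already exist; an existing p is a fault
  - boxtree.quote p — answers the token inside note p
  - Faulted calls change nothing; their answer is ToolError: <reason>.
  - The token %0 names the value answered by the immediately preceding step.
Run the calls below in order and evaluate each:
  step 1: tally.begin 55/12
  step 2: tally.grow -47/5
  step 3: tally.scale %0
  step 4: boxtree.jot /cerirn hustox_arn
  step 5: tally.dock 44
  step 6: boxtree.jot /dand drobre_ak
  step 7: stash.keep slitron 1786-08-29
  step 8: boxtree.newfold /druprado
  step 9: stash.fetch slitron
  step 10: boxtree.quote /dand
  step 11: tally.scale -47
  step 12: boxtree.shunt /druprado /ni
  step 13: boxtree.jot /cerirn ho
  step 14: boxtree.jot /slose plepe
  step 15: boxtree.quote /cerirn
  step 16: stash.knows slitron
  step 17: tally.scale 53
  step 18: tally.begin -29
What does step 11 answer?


Answer: 3519313/3600

Derivation:
Then begin on x='55/12', → 55/12.
I try grow on x='-47/5', and see -289/60.
Then scale on x='%0', and get 83521/3600.
I call jot on p='/cerirn', c='hustox_arn', giving created.
Using dock on x='44', and see -74879/3600.
I try jot on p='/dand', c='drobre_ak': created.
Invoking keep on k='slitron', v='1786-08-29': nil.
I run newfold on p='/druprado', and see ok.
I use fetch on k='slitron', and get 1786-08-29.
Now I run quote on p='/dand', and observe drobre_ak.
I run scale on x='-47', and see 3519313/3600.
Now I run shunt on s='/druprado', d='/ni', giving ok.
Calling jot on p='/cerirn', c='ho', — result: overwrote.
I invoke jot on p='/slose', c='plepe', and observe created.
Next I call quote on p='/cerirn', which returns ho.
I invoke knows on k='slitron': yes.
Now I run scale on x='53', yielding 186523589/3600.
I use begin on x='-29', and see -29.


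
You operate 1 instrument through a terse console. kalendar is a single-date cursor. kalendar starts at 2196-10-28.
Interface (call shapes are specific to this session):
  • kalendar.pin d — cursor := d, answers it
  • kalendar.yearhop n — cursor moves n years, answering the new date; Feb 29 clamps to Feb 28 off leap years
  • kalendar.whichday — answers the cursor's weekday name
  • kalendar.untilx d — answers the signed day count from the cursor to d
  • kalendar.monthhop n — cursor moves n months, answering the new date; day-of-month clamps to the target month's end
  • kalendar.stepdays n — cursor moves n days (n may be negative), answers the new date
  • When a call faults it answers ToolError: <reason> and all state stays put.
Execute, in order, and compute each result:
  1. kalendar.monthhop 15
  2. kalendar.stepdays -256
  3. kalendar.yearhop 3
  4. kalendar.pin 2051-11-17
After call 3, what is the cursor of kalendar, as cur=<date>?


·→ kalendar.monthhop(15)
·← 2198-01-28
·→ kalendar.stepdays(-256)
·← 2197-05-17
·→ kalendar.yearhop(3)
·← 2200-05-17
·→ kalendar.pin(2051-11-17)
·← 2051-11-17

Answer: cur=2200-05-17


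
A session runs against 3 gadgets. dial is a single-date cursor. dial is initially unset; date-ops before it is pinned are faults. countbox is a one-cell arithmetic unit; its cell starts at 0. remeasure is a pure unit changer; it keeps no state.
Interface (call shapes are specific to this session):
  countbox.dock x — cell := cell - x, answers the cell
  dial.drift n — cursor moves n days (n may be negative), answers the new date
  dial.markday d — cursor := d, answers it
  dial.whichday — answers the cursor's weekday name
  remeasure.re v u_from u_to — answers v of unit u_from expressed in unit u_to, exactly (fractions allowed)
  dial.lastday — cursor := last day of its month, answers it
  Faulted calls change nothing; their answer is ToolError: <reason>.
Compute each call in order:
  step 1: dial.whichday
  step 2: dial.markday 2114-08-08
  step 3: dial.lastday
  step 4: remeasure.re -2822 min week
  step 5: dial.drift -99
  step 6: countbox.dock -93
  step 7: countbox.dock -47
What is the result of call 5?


Act: dial.whichday[]
Obs: ToolError: no date set
Act: dial.markday[d='2114-08-08']
Obs: 2114-08-08
Act: dial.lastday[]
Obs: 2114-08-31
Act: remeasure.re[v='-2822'; u_from='min'; u_to='week']
Obs: -1411/5040
Act: dial.drift[n='-99']
Obs: 2114-05-24
Act: countbox.dock[x='-93']
Obs: 93
Act: countbox.dock[x='-47']
Obs: 140

Answer: 2114-05-24


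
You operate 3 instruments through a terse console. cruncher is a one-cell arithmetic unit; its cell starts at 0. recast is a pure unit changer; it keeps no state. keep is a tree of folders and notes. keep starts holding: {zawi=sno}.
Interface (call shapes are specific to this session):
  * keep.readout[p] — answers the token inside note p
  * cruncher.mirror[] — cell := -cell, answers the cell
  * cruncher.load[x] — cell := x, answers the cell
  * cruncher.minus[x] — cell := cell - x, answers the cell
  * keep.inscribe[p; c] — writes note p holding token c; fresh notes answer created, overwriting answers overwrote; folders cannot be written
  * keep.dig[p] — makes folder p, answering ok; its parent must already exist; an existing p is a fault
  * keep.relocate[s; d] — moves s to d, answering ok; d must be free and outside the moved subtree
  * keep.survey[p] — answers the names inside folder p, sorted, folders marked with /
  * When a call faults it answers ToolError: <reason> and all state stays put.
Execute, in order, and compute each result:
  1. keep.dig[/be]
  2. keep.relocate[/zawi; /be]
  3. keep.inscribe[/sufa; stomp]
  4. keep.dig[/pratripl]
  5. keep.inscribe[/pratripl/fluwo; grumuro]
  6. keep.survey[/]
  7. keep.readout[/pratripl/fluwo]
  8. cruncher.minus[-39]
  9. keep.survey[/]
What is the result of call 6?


Answer: [be/, pratripl/, sufa, zawi]

Derivation:
>> keep.dig(p: /be)
<< ok
>> keep.relocate(s: /zawi, d: /be)
<< ToolError: exists
>> keep.inscribe(p: /sufa, c: stomp)
<< created
>> keep.dig(p: /pratripl)
<< ok
>> keep.inscribe(p: /pratripl/fluwo, c: grumuro)
<< created
>> keep.survey(p: /)
<< [be/, pratripl/, sufa, zawi]
>> keep.readout(p: /pratripl/fluwo)
<< grumuro
>> cruncher.minus(x: -39)
<< 39
>> keep.survey(p: /)
<< [be/, pratripl/, sufa, zawi]


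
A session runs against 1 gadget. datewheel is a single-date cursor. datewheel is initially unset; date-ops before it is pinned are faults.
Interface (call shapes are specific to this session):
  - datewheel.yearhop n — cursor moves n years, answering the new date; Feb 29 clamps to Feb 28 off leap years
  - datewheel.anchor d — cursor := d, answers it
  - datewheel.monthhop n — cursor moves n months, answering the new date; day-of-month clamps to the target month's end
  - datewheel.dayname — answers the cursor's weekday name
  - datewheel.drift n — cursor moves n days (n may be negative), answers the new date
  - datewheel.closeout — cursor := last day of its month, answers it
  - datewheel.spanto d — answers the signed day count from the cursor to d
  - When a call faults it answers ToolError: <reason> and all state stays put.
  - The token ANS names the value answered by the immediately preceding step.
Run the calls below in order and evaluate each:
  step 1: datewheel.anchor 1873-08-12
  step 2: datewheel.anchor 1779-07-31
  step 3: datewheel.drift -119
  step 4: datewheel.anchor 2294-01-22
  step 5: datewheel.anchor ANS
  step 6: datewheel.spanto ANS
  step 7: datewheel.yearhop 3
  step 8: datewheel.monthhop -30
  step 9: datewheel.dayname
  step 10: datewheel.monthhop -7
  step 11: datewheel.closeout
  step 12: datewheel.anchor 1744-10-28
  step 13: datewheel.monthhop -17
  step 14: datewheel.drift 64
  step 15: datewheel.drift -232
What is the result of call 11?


Answer: 2293-12-31

Derivation:
Then anchor on d='1873-08-12', and see 1873-08-12.
Using anchor on d='1779-07-31', and get 1779-07-31.
Now I run drift on n='-119', giving 1779-04-03.
Next I call anchor on d='2294-01-22', → 2294-01-22.
I try anchor on d='ANS', giving 2294-01-22.
I use spanto on d='ANS', → 0.
Invoking yearhop on n='3', and observe 2297-01-22.
Now I run monthhop on n='-30', which returns 2294-07-22.
Calling dayname, and see Sunday.
I invoke monthhop on n='-7', — result: 2293-12-22.
I run closeout: 2293-12-31.
Next I call anchor on d='1744-10-28', → 1744-10-28.
Calling monthhop on n='-17', yielding 1743-05-28.
Invoking drift on n='64', — result: 1743-07-31.
Invoking drift on n='-232', yielding 1742-12-11.


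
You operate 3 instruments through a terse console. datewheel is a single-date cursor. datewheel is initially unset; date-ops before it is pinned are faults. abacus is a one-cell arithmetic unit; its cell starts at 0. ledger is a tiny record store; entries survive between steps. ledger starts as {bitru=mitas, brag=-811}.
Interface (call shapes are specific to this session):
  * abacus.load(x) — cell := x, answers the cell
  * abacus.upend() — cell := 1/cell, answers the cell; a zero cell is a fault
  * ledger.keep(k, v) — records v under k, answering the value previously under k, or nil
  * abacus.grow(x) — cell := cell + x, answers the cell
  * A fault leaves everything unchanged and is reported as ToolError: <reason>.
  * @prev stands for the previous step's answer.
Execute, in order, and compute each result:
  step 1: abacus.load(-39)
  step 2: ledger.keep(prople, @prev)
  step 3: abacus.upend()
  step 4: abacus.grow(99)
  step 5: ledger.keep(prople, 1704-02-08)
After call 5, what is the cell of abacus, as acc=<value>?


Answer: acc=3860/39

Derivation:
I call load using x: -39, — result: -39.
I run keep using k: prople, v: @prev, and get nil.
I call upend, and get -1/39.
Then grow using x: 99, and get 3860/39.
I try keep using k: prople, v: 1704-02-08, → -39.


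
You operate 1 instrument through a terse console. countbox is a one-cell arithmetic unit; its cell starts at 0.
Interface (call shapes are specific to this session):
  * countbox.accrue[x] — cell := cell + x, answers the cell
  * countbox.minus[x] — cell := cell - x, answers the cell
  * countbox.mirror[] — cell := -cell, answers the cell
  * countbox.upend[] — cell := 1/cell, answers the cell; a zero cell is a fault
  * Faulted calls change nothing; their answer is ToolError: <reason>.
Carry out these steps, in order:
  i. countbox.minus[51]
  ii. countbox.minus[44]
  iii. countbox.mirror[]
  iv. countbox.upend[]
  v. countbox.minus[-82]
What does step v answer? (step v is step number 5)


Answer: 7791/95

Derivation:
-- 1. countbox.minus(x: 51) == -51
-- 2. countbox.minus(x: 44) == -95
-- 3. countbox.mirror() == 95
-- 4. countbox.upend() == 1/95
-- 5. countbox.minus(x: -82) == 7791/95


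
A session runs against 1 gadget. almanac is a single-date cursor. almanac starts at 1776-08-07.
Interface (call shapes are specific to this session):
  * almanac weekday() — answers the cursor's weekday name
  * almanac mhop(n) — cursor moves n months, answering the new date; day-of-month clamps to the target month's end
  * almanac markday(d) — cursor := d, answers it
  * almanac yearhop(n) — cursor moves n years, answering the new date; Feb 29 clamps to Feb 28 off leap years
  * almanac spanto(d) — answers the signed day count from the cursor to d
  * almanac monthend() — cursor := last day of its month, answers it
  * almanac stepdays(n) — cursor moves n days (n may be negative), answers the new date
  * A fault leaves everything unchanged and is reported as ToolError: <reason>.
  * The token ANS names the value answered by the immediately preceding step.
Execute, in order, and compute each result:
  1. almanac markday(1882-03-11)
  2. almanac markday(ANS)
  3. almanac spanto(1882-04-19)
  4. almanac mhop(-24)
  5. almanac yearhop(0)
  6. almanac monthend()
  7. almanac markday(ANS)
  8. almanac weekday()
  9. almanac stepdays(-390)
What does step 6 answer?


Answer: 1880-03-31

Derivation:
// 1. almanac markday(1882-03-11) : 1882-03-11
// 2. almanac markday(ANS) : 1882-03-11
// 3. almanac spanto(1882-04-19) : 39
// 4. almanac mhop(-24) : 1880-03-11
// 5. almanac yearhop(0) : 1880-03-11
// 6. almanac monthend() : 1880-03-31
// 7. almanac markday(ANS) : 1880-03-31
// 8. almanac weekday() : Wednesday
// 9. almanac stepdays(-390) : 1879-03-07


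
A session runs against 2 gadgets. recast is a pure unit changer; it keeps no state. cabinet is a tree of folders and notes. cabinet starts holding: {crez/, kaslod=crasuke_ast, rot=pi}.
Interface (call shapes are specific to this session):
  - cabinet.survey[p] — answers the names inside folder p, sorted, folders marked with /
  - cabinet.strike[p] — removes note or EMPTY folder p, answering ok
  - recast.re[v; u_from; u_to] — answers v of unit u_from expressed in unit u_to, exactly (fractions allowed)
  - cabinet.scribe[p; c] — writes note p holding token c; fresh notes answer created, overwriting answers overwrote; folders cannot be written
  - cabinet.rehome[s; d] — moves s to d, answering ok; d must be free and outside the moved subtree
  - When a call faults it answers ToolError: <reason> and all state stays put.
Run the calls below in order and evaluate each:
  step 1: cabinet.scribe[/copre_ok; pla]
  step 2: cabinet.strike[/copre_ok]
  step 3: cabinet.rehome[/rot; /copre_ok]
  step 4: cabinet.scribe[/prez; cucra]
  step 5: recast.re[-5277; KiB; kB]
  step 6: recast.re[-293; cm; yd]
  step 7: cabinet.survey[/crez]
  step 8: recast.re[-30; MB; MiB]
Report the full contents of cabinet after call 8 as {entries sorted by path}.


Answer: {copre_ok=pi, crez/, kaslod=crasuke_ast, prez=cucra}

Derivation:
CALL scribe[p: /copre_ok; c: pla]
RET  created
CALL strike[p: /copre_ok]
RET  ok
CALL rehome[s: /rot; d: /copre_ok]
RET  ok
CALL scribe[p: /prez; c: cucra]
RET  created
CALL re[v: -5277; u_from: KiB; u_to: kB]
RET  -675456/125
CALL re[v: -293; u_from: cm; u_to: yd]
RET  -7325/2286
CALL survey[p: /crez]
RET  []
CALL re[v: -30; u_from: MB; u_to: MiB]
RET  -234375/8192


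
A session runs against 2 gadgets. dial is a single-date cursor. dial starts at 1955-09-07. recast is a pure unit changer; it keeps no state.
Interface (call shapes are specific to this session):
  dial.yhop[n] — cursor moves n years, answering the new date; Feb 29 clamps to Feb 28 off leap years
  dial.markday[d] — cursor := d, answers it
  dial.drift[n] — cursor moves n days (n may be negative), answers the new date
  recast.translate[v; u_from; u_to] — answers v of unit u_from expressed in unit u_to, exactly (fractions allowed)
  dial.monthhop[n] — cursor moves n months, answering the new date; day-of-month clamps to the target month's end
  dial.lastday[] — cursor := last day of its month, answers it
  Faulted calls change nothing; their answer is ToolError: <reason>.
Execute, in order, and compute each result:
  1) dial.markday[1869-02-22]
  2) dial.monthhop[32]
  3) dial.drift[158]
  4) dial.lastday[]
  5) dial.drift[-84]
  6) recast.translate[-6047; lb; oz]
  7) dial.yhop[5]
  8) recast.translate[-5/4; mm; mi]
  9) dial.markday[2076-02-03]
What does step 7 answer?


> dial.markday d='1869-02-22'
  1869-02-22
> dial.monthhop n='32'
  1871-10-22
> dial.drift n='158'
  1872-03-28
> dial.lastday
  1872-03-31
> dial.drift n='-84'
  1872-01-07
> recast.translate v='-6047' u_from='lb' u_to='oz'
  -96752
> dial.yhop n='5'
  1877-01-07
> recast.translate v='-5/4' u_from='mm' u_to='mi'
  -5/6437376
> dial.markday d='2076-02-03'
  2076-02-03

Answer: 1877-01-07


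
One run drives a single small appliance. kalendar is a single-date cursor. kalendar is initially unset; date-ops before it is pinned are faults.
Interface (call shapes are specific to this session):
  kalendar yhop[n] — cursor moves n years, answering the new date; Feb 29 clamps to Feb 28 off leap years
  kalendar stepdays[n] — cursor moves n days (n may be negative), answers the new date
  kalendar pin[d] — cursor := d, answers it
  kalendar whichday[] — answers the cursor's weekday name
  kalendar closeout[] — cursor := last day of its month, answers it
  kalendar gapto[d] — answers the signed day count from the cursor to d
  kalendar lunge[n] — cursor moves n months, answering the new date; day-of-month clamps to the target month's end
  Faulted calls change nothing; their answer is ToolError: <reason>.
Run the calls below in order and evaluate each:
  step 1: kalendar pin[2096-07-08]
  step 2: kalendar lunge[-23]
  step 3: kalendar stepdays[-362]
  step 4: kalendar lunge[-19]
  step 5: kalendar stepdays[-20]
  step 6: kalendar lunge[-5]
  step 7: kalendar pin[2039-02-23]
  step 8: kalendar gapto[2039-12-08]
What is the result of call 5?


Answer: 2091-12-22

Derivation:
-- 1. kalendar pin(d: 2096-07-08) => 2096-07-08
-- 2. kalendar lunge(n: -23) => 2094-08-08
-- 3. kalendar stepdays(n: -362) => 2093-08-11
-- 4. kalendar lunge(n: -19) => 2092-01-11
-- 5. kalendar stepdays(n: -20) => 2091-12-22
-- 6. kalendar lunge(n: -5) => 2091-07-22
-- 7. kalendar pin(d: 2039-02-23) => 2039-02-23
-- 8. kalendar gapto(d: 2039-12-08) => 288


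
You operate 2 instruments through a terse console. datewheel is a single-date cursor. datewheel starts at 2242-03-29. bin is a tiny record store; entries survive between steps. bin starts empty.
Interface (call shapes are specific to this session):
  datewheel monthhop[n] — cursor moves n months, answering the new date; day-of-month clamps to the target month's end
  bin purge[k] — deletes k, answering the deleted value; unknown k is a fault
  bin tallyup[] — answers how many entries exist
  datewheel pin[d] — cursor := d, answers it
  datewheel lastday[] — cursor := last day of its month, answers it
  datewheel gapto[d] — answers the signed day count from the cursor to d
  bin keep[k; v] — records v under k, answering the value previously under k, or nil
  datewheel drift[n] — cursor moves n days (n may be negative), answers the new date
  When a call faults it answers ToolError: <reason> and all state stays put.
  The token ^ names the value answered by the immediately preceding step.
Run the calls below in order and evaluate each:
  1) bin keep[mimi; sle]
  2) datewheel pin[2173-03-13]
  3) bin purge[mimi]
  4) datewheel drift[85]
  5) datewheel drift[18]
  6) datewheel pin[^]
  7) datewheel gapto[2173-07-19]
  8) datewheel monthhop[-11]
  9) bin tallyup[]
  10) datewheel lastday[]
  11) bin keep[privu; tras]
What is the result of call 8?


[in] bin keep mimi sle
:: nil
[in] datewheel pin 2173-03-13
:: 2173-03-13
[in] bin purge mimi
:: sle
[in] datewheel drift 85
:: 2173-06-06
[in] datewheel drift 18
:: 2173-06-24
[in] datewheel pin ^
:: 2173-06-24
[in] datewheel gapto 2173-07-19
:: 25
[in] datewheel monthhop -11
:: 2172-07-24
[in] bin tallyup
:: 0
[in] datewheel lastday
:: 2172-07-31
[in] bin keep privu tras
:: nil

Answer: 2172-07-24


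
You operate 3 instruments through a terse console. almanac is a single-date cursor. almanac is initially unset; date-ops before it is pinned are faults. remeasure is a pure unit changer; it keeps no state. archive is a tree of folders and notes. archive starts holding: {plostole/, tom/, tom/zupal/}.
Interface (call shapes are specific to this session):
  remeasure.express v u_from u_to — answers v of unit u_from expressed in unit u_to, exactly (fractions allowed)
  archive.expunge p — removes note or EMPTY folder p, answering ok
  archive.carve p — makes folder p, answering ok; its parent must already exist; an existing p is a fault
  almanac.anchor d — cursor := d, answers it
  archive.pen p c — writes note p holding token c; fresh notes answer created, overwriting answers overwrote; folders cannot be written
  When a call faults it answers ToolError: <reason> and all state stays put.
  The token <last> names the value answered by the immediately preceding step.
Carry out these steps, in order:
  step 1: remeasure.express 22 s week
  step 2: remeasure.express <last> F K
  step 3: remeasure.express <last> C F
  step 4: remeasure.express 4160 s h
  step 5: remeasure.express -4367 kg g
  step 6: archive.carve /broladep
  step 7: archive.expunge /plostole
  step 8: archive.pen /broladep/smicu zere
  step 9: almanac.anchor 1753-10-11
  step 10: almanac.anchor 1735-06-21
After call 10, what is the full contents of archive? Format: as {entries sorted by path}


-> remeasure.express(v→22, u_from→s, u_to→week)
<- 11/302400
-> remeasure.express(v→<last>, u_from→F, u_to→K)
<- 139004219/544320
-> remeasure.express(v→<last>, u_from→C, u_to→F)
<- 148681019/302400
-> remeasure.express(v→4160, u_from→s, u_to→h)
<- 52/45
-> remeasure.express(v→-4367, u_from→kg, u_to→g)
<- -4367000
-> archive.carve(p→/broladep)
<- ok
-> archive.expunge(p→/plostole)
<- ok
-> archive.pen(p→/broladep/smicu, c→zere)
<- created
-> almanac.anchor(d→1753-10-11)
<- 1753-10-11
-> almanac.anchor(d→1735-06-21)
<- 1735-06-21

Answer: {broladep/, broladep/smicu=zere, tom/, tom/zupal/}


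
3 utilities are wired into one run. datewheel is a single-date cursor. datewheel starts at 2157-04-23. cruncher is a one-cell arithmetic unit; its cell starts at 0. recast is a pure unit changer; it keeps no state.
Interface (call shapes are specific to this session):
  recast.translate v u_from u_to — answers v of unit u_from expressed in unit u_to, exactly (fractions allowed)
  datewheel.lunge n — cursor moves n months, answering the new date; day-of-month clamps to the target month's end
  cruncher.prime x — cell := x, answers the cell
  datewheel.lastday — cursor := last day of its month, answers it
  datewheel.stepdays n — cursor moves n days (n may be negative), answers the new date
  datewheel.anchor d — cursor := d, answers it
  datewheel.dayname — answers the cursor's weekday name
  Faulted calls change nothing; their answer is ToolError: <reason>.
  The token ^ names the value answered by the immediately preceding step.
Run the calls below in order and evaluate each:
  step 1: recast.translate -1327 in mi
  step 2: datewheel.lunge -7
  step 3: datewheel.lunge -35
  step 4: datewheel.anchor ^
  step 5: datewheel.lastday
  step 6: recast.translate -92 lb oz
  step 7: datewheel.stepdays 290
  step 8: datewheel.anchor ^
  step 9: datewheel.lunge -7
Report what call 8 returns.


-- 1. recast.translate(v→-1327, u_from→in, u_to→mi) => -1327/63360
-- 2. datewheel.lunge(n→-7) => 2156-09-23
-- 3. datewheel.lunge(n→-35) => 2153-10-23
-- 4. datewheel.anchor(d→^) => 2153-10-23
-- 5. datewheel.lastday() => 2153-10-31
-- 6. recast.translate(v→-92, u_from→lb, u_to→oz) => -1472
-- 7. datewheel.stepdays(n→290) => 2154-08-17
-- 8. datewheel.anchor(d→^) => 2154-08-17
-- 9. datewheel.lunge(n→-7) => 2154-01-17

Answer: 2154-08-17


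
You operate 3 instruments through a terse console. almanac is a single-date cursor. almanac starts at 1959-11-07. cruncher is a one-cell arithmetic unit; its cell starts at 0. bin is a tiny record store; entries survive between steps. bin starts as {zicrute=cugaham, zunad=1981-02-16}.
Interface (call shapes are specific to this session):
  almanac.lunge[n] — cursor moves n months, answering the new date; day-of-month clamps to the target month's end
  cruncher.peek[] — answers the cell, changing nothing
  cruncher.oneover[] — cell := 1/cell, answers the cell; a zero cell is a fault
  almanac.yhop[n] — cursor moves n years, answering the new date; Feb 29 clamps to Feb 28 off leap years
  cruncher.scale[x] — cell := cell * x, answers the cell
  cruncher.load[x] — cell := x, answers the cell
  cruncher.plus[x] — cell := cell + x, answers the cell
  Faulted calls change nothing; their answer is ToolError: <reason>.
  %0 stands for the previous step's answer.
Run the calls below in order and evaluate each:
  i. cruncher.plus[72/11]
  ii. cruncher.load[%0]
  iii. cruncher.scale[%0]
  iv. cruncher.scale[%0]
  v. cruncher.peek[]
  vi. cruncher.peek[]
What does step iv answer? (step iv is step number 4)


Answer: 26873856/14641

Derivation:
·→ plus(x→72/11)
·← 72/11
·→ load(x→%0)
·← 72/11
·→ scale(x→%0)
·← 5184/121
·→ scale(x→%0)
·← 26873856/14641
·→ peek()
·← 26873856/14641
·→ peek()
·← 26873856/14641


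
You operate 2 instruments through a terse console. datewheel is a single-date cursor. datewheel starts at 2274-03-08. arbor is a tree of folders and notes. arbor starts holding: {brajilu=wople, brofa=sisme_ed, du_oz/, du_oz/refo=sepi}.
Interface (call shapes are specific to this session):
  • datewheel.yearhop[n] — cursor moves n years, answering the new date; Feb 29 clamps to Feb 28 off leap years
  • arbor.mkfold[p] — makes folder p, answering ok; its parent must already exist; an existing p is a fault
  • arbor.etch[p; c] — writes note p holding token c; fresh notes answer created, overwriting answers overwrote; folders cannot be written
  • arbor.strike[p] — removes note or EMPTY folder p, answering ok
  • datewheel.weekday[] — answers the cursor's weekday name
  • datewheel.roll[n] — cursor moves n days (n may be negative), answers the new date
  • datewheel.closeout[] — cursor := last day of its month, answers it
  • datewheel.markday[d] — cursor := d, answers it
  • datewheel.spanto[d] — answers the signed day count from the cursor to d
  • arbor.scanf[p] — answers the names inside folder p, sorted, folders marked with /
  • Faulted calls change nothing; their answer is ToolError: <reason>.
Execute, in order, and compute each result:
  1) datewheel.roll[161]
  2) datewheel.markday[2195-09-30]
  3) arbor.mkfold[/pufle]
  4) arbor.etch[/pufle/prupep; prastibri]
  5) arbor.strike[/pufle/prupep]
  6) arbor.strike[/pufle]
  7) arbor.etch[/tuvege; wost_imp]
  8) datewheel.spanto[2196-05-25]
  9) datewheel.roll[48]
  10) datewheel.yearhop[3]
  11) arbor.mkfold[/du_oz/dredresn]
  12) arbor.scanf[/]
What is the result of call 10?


·→ roll(n: 161)
·← 2274-08-16
·→ markday(d: 2195-09-30)
·← 2195-09-30
·→ mkfold(p: /pufle)
·← ok
·→ etch(p: /pufle/prupep, c: prastibri)
·← created
·→ strike(p: /pufle/prupep)
·← ok
·→ strike(p: /pufle)
·← ok
·→ etch(p: /tuvege, c: wost_imp)
·← created
·→ spanto(d: 2196-05-25)
·← 238
·→ roll(n: 48)
·← 2195-11-17
·→ yearhop(n: 3)
·← 2198-11-17
·→ mkfold(p: /du_oz/dredresn)
·← ok
·→ scanf(p: /)
·← [brajilu, brofa, du_oz/, tuvege]

Answer: 2198-11-17


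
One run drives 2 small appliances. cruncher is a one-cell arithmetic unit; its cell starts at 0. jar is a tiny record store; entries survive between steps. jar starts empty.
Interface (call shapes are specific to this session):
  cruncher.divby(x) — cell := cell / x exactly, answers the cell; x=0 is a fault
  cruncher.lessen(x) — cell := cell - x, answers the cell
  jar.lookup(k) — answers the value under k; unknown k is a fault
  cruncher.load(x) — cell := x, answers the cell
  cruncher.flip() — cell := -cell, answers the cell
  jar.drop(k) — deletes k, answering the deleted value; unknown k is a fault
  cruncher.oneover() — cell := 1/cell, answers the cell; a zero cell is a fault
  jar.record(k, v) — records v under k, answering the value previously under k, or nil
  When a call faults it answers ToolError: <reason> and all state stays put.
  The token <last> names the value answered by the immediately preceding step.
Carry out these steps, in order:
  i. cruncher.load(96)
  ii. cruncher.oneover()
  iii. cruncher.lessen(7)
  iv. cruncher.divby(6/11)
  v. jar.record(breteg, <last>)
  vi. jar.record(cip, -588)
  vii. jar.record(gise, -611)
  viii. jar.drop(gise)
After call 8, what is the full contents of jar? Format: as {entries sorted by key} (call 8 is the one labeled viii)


Do: cruncher.load[x='96']
See: 96
Do: cruncher.oneover[]
See: 1/96
Do: cruncher.lessen[x='7']
See: -671/96
Do: cruncher.divby[x='6/11']
See: -7381/576
Do: jar.record[k='breteg'; v='<last>']
See: nil
Do: jar.record[k='cip'; v='-588']
See: nil
Do: jar.record[k='gise'; v='-611']
See: nil
Do: jar.drop[k='gise']
See: -611

Answer: {breteg=-7381/576, cip=-588}


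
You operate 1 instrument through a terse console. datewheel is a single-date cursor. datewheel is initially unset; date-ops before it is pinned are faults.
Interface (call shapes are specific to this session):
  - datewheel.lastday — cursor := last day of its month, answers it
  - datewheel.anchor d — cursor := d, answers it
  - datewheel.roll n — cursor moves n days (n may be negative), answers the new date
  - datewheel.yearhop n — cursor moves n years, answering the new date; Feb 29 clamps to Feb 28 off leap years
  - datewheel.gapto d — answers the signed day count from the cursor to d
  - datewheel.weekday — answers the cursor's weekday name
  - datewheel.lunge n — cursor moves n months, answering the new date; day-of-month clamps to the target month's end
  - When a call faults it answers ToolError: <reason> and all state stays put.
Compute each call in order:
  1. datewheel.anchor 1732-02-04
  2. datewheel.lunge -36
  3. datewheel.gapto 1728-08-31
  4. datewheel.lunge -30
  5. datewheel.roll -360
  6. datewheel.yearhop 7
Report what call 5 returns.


==> anchor(d=1732-02-04)
<== 1732-02-04
==> lunge(n=-36)
<== 1729-02-04
==> gapto(d=1728-08-31)
<== -157
==> lunge(n=-30)
<== 1726-08-04
==> roll(n=-360)
<== 1725-08-09
==> yearhop(n=7)
<== 1732-08-09

Answer: 1725-08-09


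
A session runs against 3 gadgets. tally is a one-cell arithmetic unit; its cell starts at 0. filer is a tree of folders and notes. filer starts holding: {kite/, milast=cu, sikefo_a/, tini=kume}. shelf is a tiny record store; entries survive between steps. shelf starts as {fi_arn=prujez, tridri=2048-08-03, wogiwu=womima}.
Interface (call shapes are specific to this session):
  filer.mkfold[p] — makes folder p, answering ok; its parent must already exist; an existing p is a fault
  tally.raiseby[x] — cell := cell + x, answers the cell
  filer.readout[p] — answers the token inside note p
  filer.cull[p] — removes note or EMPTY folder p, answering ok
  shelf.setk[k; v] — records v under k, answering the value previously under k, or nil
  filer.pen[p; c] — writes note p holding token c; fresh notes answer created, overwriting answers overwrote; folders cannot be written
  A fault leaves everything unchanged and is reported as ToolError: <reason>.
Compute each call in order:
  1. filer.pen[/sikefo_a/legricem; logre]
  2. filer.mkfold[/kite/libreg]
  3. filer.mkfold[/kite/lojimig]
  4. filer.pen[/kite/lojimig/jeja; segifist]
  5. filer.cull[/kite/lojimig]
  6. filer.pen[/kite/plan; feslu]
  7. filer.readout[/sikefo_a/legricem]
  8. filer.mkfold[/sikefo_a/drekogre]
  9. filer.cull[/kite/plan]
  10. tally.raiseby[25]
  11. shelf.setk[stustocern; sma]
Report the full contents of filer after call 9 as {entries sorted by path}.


Answer: {kite/, kite/libreg/, kite/lojimig/, kite/lojimig/jeja=segifist, milast=cu, sikefo_a/, sikefo_a/drekogre/, sikefo_a/legricem=logre, tini=kume}

Derivation:
~$ pen /sikefo_a/legricem logre
= created
~$ mkfold /kite/libreg
= ok
~$ mkfold /kite/lojimig
= ok
~$ pen /kite/lojimig/jeja segifist
= created
~$ cull /kite/lojimig
= ToolError: not empty
~$ pen /kite/plan feslu
= created
~$ readout /sikefo_a/legricem
= logre
~$ mkfold /sikefo_a/drekogre
= ok
~$ cull /kite/plan
= ok
~$ raiseby 25
= 25
~$ setk stustocern sma
= nil


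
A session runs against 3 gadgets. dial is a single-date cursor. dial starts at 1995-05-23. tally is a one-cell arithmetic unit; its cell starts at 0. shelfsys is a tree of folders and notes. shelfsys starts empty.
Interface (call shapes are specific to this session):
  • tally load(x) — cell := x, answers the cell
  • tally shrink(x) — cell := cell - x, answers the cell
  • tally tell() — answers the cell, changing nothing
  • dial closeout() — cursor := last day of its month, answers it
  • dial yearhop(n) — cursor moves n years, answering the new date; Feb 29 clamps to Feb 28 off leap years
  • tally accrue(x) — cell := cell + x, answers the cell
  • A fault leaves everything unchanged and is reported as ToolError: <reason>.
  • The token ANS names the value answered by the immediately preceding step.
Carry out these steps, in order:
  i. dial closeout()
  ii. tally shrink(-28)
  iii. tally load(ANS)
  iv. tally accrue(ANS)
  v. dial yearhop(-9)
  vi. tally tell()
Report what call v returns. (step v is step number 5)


Do: dial closeout[]
See: 1995-05-31
Do: tally shrink[x→-28]
See: 28
Do: tally load[x→ANS]
See: 28
Do: tally accrue[x→ANS]
See: 56
Do: dial yearhop[n→-9]
See: 1986-05-31
Do: tally tell[]
See: 56

Answer: 1986-05-31


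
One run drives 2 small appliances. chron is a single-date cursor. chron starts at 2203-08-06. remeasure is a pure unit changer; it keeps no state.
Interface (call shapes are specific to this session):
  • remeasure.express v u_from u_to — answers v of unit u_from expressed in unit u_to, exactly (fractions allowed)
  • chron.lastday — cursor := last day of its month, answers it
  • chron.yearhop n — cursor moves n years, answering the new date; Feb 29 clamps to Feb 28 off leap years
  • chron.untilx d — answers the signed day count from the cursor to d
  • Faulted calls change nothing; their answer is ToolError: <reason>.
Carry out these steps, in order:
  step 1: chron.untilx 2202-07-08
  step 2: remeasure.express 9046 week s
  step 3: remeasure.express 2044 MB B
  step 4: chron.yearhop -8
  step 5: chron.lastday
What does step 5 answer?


Next I call untilx on d='2202-07-08', yielding -394.
I run express on v='9046', u_from='week', u_to='s', giving 5471020800.
I use express on v='2044', u_from='MB', u_to='B', — result: 2044000000.
I try yearhop on n='-8', yielding 2195-08-06.
I call lastday(), and observe 2195-08-31.

Answer: 2195-08-31


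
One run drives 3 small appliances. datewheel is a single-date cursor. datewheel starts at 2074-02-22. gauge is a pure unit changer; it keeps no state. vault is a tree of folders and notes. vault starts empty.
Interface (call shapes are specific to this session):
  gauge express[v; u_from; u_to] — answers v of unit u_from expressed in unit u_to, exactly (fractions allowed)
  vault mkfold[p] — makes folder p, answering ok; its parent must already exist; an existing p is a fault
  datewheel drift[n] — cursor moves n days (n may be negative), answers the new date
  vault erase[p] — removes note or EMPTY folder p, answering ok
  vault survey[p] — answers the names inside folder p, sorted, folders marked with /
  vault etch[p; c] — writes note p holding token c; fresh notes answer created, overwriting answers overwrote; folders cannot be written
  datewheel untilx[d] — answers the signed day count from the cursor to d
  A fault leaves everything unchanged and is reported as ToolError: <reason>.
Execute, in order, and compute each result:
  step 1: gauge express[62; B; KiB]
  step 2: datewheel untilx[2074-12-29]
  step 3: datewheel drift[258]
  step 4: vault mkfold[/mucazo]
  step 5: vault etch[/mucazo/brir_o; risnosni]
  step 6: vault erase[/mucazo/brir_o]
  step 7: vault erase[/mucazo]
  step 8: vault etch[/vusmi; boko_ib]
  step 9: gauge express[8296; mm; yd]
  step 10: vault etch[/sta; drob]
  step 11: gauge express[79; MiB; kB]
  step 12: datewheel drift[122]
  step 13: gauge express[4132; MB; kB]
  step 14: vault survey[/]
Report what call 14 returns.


~$ gauge express v→62 u_from→B u_to→KiB
:: 31/512
~$ datewheel untilx d→2074-12-29
:: 310
~$ datewheel drift n→258
:: 2074-11-07
~$ vault mkfold p→/mucazo
:: ok
~$ vault etch p→/mucazo/brir_o c→risnosni
:: created
~$ vault erase p→/mucazo/brir_o
:: ok
~$ vault erase p→/mucazo
:: ok
~$ vault etch p→/vusmi c→boko_ib
:: created
~$ gauge express v→8296 u_from→mm u_to→yd
:: 10370/1143
~$ vault etch p→/sta c→drob
:: created
~$ gauge express v→79 u_from→MiB u_to→kB
:: 10354688/125
~$ datewheel drift n→122
:: 2075-03-09
~$ gauge express v→4132 u_from→MB u_to→kB
:: 4132000
~$ vault survey p→/
:: [sta, vusmi]

Answer: [sta, vusmi]


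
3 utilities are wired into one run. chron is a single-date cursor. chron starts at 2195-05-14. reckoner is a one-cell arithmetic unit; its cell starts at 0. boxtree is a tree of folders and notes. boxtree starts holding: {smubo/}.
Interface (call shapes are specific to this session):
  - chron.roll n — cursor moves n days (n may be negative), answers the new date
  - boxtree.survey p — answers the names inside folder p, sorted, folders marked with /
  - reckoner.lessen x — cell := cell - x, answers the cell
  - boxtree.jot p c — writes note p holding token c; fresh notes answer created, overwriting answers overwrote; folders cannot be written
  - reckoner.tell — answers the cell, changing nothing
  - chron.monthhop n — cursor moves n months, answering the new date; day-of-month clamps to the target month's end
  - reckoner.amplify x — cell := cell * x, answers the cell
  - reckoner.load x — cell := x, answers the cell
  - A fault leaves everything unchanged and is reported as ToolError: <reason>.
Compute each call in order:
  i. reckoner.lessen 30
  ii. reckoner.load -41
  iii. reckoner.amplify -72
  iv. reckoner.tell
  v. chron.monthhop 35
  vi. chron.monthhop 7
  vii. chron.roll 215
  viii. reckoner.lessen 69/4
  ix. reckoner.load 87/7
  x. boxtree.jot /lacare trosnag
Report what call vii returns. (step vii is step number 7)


Answer: 2199-06-17

Derivation:
> reckoner.lessen x='30'
:: -30
> reckoner.load x='-41'
:: -41
> reckoner.amplify x='-72'
:: 2952
> reckoner.tell
:: 2952
> chron.monthhop n='35'
:: 2198-04-14
> chron.monthhop n='7'
:: 2198-11-14
> chron.roll n='215'
:: 2199-06-17
> reckoner.lessen x='69/4'
:: 11739/4
> reckoner.load x='87/7'
:: 87/7
> boxtree.jot p='/lacare' c='trosnag'
:: created
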